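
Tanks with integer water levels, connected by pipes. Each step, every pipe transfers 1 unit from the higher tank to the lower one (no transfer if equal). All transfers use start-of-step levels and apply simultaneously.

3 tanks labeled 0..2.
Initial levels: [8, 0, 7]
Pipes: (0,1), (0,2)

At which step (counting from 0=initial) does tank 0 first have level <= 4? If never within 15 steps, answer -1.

Step 1: flows [0->1,0->2] -> levels [6 1 8]
Step 2: flows [0->1,2->0] -> levels [6 2 7]
Step 3: flows [0->1,2->0] -> levels [6 3 6]
Step 4: flows [0->1,0=2] -> levels [5 4 6]
Step 5: flows [0->1,2->0] -> levels [5 5 5]
Step 6: flows [0=1,0=2] -> levels [5 5 5]
  -> stable; tank 0 stays at 5 > 4
Tank 0 never reaches <=4 within 15 steps

Answer: -1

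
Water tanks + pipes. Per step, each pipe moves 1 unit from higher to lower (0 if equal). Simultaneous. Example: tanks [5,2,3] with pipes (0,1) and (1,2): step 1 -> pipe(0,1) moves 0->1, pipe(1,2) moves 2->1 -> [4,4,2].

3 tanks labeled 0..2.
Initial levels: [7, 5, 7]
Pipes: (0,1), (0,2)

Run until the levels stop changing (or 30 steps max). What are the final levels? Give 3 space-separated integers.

Answer: 7 6 6

Derivation:
Step 1: flows [0->1,0=2] -> levels [6 6 7]
Step 2: flows [0=1,2->0] -> levels [7 6 6]
Step 3: flows [0->1,0->2] -> levels [5 7 7]
Step 4: flows [1->0,2->0] -> levels [7 6 6]
  -> period-2 cycle: step 4 state = step 2 state; never stabilizes
  -> state at step 30: (30-2) mod 2 = 0, same as step 2 -> [7 6 6]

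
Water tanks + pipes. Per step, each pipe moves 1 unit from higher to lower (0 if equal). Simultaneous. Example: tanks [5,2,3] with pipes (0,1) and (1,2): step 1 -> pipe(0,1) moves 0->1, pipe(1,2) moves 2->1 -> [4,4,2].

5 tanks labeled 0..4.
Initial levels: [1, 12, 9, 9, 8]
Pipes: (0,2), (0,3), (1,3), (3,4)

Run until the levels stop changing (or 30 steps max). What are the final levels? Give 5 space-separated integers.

Step 1: flows [2->0,3->0,1->3,3->4] -> levels [3 11 8 8 9]
Step 2: flows [2->0,3->0,1->3,4->3] -> levels [5 10 7 9 8]
Step 3: flows [2->0,3->0,1->3,3->4] -> levels [7 9 6 8 9]
Step 4: flows [0->2,3->0,1->3,4->3] -> levels [7 8 7 9 8]
Step 5: flows [0=2,3->0,3->1,3->4] -> levels [8 9 7 6 9]
Step 6: flows [0->2,0->3,1->3,4->3] -> levels [6 8 8 9 8]
Step 7: flows [2->0,3->0,3->1,3->4] -> levels [8 9 7 6 9]
  -> period-2 cycle: step 7 state = step 5 state; never stabilizes
  -> state at step 30: (30-5) mod 2 = 1, same as step 6 -> [6 8 8 9 8]

Answer: 6 8 8 9 8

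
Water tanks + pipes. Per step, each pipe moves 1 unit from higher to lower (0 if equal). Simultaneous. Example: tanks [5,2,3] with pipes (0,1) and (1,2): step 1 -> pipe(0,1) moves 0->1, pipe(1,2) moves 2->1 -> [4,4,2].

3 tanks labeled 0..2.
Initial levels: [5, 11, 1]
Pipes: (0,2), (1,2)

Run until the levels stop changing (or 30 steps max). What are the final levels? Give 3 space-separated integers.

Answer: 6 6 5

Derivation:
Step 1: flows [0->2,1->2] -> levels [4 10 3]
Step 2: flows [0->2,1->2] -> levels [3 9 5]
Step 3: flows [2->0,1->2] -> levels [4 8 5]
Step 4: flows [2->0,1->2] -> levels [5 7 5]
Step 5: flows [0=2,1->2] -> levels [5 6 6]
Step 6: flows [2->0,1=2] -> levels [6 6 5]
Step 7: flows [0->2,1->2] -> levels [5 5 7]
Step 8: flows [2->0,2->1] -> levels [6 6 5]
  -> period-2 cycle: step 8 state = step 6 state; never stabilizes
  -> state at step 30: (30-6) mod 2 = 0, same as step 6 -> [6 6 5]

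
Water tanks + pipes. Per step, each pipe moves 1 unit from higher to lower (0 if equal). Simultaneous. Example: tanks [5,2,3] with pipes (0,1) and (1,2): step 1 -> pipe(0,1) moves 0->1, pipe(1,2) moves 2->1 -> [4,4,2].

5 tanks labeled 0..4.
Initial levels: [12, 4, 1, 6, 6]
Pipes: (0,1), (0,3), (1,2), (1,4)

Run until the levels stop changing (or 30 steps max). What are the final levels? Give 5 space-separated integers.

Step 1: flows [0->1,0->3,1->2,4->1] -> levels [10 5 2 7 5]
Step 2: flows [0->1,0->3,1->2,1=4] -> levels [8 5 3 8 5]
Step 3: flows [0->1,0=3,1->2,1=4] -> levels [7 5 4 8 5]
Step 4: flows [0->1,3->0,1->2,1=4] -> levels [7 5 5 7 5]
Step 5: flows [0->1,0=3,1=2,1=4] -> levels [6 6 5 7 5]
Step 6: flows [0=1,3->0,1->2,1->4] -> levels [7 4 6 6 6]
Step 7: flows [0->1,0->3,2->1,4->1] -> levels [5 7 5 7 5]
Step 8: flows [1->0,3->0,1->2,1->4] -> levels [7 4 6 6 6]
  -> period-2 cycle: step 8 state = step 6 state; never stabilizes
  -> state at step 30: (30-6) mod 2 = 0, same as step 6 -> [7 4 6 6 6]

Answer: 7 4 6 6 6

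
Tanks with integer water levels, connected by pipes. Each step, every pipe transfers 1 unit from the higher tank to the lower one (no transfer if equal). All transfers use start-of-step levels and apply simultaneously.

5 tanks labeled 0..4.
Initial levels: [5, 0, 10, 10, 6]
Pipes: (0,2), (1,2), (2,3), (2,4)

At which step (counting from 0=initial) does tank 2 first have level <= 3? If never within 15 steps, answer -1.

Step 1: flows [2->0,2->1,2=3,2->4] -> levels [6 1 7 10 7]
Step 2: flows [2->0,2->1,3->2,2=4] -> levels [7 2 6 9 7]
Step 3: flows [0->2,2->1,3->2,4->2] -> levels [6 3 8 8 6]
Step 4: flows [2->0,2->1,2=3,2->4] -> levels [7 4 5 8 7]
Step 5: flows [0->2,2->1,3->2,4->2] -> levels [6 5 7 7 6]
Step 6: flows [2->0,2->1,2=3,2->4] -> levels [7 6 4 7 7]
Step 7: flows [0->2,1->2,3->2,4->2] -> levels [6 5 8 6 6]
Step 8: flows [2->0,2->1,2->3,2->4] -> levels [7 6 4 7 7]
  -> period-2 cycle (repeats step 6); tank 2 never drops to <=3
Tank 2 never reaches <=3 within 15 steps

Answer: -1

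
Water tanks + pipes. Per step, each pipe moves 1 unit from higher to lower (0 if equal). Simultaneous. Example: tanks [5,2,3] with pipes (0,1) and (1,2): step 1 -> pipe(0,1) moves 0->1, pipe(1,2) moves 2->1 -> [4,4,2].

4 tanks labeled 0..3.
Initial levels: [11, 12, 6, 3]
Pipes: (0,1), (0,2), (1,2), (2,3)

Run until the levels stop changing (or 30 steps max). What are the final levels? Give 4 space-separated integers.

Answer: 9 9 6 8

Derivation:
Step 1: flows [1->0,0->2,1->2,2->3] -> levels [11 10 7 4]
Step 2: flows [0->1,0->2,1->2,2->3] -> levels [9 10 8 5]
Step 3: flows [1->0,0->2,1->2,2->3] -> levels [9 8 9 6]
Step 4: flows [0->1,0=2,2->1,2->3] -> levels [8 10 7 7]
Step 5: flows [1->0,0->2,1->2,2=3] -> levels [8 8 9 7]
Step 6: flows [0=1,2->0,2->1,2->3] -> levels [9 9 6 8]
Step 7: flows [0=1,0->2,1->2,3->2] -> levels [8 8 9 7]
  -> period-2 cycle: step 7 state = step 5 state; never stabilizes
  -> state at step 30: (30-5) mod 2 = 1, same as step 6 -> [9 9 6 8]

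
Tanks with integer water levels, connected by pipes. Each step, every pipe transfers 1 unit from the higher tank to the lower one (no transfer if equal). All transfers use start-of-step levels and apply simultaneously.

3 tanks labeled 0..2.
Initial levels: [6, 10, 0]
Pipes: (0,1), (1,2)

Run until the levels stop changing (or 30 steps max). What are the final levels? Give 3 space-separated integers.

Step 1: flows [1->0,1->2] -> levels [7 8 1]
Step 2: flows [1->0,1->2] -> levels [8 6 2]
Step 3: flows [0->1,1->2] -> levels [7 6 3]
Step 4: flows [0->1,1->2] -> levels [6 6 4]
Step 5: flows [0=1,1->2] -> levels [6 5 5]
Step 6: flows [0->1,1=2] -> levels [5 6 5]
Step 7: flows [1->0,1->2] -> levels [6 4 6]
Step 8: flows [0->1,2->1] -> levels [5 6 5]
  -> period-2 cycle: step 8 state = step 6 state; never stabilizes
  -> state at step 30: (30-6) mod 2 = 0, same as step 6 -> [5 6 5]

Answer: 5 6 5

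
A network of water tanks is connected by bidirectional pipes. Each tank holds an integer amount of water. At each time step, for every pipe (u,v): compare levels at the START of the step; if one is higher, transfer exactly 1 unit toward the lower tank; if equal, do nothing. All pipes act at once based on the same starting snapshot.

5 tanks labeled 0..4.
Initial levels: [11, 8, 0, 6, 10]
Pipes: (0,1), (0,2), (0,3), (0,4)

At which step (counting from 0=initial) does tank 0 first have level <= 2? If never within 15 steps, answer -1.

Step 1: flows [0->1,0->2,0->3,0->4] -> levels [7 9 1 7 11]
Step 2: flows [1->0,0->2,0=3,4->0] -> levels [8 8 2 7 10]
Step 3: flows [0=1,0->2,0->3,4->0] -> levels [7 8 3 8 9]
Step 4: flows [1->0,0->2,3->0,4->0] -> levels [9 7 4 7 8]
Step 5: flows [0->1,0->2,0->3,0->4] -> levels [5 8 5 8 9]
Step 6: flows [1->0,0=2,3->0,4->0] -> levels [8 7 5 7 8]
Step 7: flows [0->1,0->2,0->3,0=4] -> levels [5 8 6 8 8]
Step 8: flows [1->0,2->0,3->0,4->0] -> levels [9 7 5 7 7]
Step 9: flows [0->1,0->2,0->3,0->4] -> levels [5 8 6 8 8]
  -> period-2 cycle (repeats step 7); tank 0 never drops to <=2
Tank 0 never reaches <=2 within 15 steps

Answer: -1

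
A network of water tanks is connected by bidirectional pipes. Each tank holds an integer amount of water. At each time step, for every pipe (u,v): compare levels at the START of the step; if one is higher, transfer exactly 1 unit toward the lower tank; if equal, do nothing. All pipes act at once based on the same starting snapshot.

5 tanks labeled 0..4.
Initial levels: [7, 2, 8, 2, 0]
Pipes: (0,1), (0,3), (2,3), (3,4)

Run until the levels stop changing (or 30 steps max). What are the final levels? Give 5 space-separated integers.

Answer: 3 4 4 5 3

Derivation:
Step 1: flows [0->1,0->3,2->3,3->4] -> levels [5 3 7 3 1]
Step 2: flows [0->1,0->3,2->3,3->4] -> levels [3 4 6 4 2]
Step 3: flows [1->0,3->0,2->3,3->4] -> levels [5 3 5 3 3]
Step 4: flows [0->1,0->3,2->3,3=4] -> levels [3 4 4 5 3]
Step 5: flows [1->0,3->0,3->2,3->4] -> levels [5 3 5 2 4]
Step 6: flows [0->1,0->3,2->3,4->3] -> levels [3 4 4 5 3]
  -> period-2 cycle: step 6 state = step 4 state; never stabilizes
  -> state at step 30: (30-4) mod 2 = 0, same as step 4 -> [3 4 4 5 3]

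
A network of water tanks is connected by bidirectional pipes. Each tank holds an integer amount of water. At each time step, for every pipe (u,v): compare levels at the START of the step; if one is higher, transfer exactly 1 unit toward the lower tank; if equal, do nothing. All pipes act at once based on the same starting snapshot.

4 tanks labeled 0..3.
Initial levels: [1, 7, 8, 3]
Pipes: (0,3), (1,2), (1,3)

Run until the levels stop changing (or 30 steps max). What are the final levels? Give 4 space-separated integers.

Answer: 5 6 4 4

Derivation:
Step 1: flows [3->0,2->1,1->3] -> levels [2 7 7 3]
Step 2: flows [3->0,1=2,1->3] -> levels [3 6 7 3]
Step 3: flows [0=3,2->1,1->3] -> levels [3 6 6 4]
Step 4: flows [3->0,1=2,1->3] -> levels [4 5 6 4]
Step 5: flows [0=3,2->1,1->3] -> levels [4 5 5 5]
Step 6: flows [3->0,1=2,1=3] -> levels [5 5 5 4]
Step 7: flows [0->3,1=2,1->3] -> levels [4 4 5 6]
Step 8: flows [3->0,2->1,3->1] -> levels [5 6 4 4]
Step 9: flows [0->3,1->2,1->3] -> levels [4 4 5 6]
  -> period-2 cycle: step 9 state = step 7 state; never stabilizes
  -> state at step 30: (30-7) mod 2 = 1, same as step 8 -> [5 6 4 4]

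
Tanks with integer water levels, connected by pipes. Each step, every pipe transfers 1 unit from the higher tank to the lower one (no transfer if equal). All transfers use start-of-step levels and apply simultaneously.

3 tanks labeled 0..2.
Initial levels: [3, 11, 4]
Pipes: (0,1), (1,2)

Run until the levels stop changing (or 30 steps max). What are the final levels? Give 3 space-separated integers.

Step 1: flows [1->0,1->2] -> levels [4 9 5]
Step 2: flows [1->0,1->2] -> levels [5 7 6]
Step 3: flows [1->0,1->2] -> levels [6 5 7]
Step 4: flows [0->1,2->1] -> levels [5 7 6]
  -> period-2 cycle: step 4 state = step 2 state; never stabilizes
  -> state at step 30: (30-2) mod 2 = 0, same as step 2 -> [5 7 6]

Answer: 5 7 6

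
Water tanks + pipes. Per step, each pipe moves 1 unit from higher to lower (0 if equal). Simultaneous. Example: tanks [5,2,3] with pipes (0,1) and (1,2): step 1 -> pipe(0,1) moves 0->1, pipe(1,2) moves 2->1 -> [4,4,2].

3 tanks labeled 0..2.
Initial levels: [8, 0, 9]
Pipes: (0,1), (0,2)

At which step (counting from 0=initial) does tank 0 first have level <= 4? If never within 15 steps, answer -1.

Step 1: flows [0->1,2->0] -> levels [8 1 8]
Step 2: flows [0->1,0=2] -> levels [7 2 8]
Step 3: flows [0->1,2->0] -> levels [7 3 7]
Step 4: flows [0->1,0=2] -> levels [6 4 7]
Step 5: flows [0->1,2->0] -> levels [6 5 6]
Step 6: flows [0->1,0=2] -> levels [5 6 6]
Step 7: flows [1->0,2->0] -> levels [7 5 5]
Step 8: flows [0->1,0->2] -> levels [5 6 6]
  -> period-2 cycle (repeats step 6); tank 0 never drops to <=4
Tank 0 never reaches <=4 within 15 steps

Answer: -1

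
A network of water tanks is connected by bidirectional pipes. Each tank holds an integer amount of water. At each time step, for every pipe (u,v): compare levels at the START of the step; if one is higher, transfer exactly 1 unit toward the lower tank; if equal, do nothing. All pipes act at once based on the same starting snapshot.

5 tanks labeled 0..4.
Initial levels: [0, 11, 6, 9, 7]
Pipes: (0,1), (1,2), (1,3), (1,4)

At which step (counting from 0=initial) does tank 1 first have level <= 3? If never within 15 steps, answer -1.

Answer: -1

Derivation:
Step 1: flows [1->0,1->2,1->3,1->4] -> levels [1 7 7 10 8]
Step 2: flows [1->0,1=2,3->1,4->1] -> levels [2 8 7 9 7]
Step 3: flows [1->0,1->2,3->1,1->4] -> levels [3 6 8 8 8]
Step 4: flows [1->0,2->1,3->1,4->1] -> levels [4 8 7 7 7]
Step 5: flows [1->0,1->2,1->3,1->4] -> levels [5 4 8 8 8]
Step 6: flows [0->1,2->1,3->1,4->1] -> levels [4 8 7 7 7]
  -> period-2 cycle (repeats step 4); tank 1 never drops to <=3
Tank 1 never reaches <=3 within 15 steps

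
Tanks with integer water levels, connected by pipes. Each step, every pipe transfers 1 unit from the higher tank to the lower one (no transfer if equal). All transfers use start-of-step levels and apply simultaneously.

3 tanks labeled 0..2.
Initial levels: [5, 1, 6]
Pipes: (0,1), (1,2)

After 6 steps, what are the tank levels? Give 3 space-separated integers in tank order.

Step 1: flows [0->1,2->1] -> levels [4 3 5]
Step 2: flows [0->1,2->1] -> levels [3 5 4]
Step 3: flows [1->0,1->2] -> levels [4 3 5]
  -> period-2 cycle: step 3 state = step 1 state
  -> state at step 6: (6-1) mod 2 = 1, same as step 2 -> [3 5 4]

Answer: 3 5 4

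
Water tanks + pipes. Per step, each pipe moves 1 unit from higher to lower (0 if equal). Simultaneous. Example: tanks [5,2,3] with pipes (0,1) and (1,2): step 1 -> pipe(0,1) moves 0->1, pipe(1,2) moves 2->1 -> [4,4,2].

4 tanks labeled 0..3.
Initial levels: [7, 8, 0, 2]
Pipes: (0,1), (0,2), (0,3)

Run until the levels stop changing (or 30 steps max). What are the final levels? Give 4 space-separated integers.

Answer: 5 4 4 4

Derivation:
Step 1: flows [1->0,0->2,0->3] -> levels [6 7 1 3]
Step 2: flows [1->0,0->2,0->3] -> levels [5 6 2 4]
Step 3: flows [1->0,0->2,0->3] -> levels [4 5 3 5]
Step 4: flows [1->0,0->2,3->0] -> levels [5 4 4 4]
Step 5: flows [0->1,0->2,0->3] -> levels [2 5 5 5]
Step 6: flows [1->0,2->0,3->0] -> levels [5 4 4 4]
  -> period-2 cycle: step 6 state = step 4 state; never stabilizes
  -> state at step 30: (30-4) mod 2 = 0, same as step 4 -> [5 4 4 4]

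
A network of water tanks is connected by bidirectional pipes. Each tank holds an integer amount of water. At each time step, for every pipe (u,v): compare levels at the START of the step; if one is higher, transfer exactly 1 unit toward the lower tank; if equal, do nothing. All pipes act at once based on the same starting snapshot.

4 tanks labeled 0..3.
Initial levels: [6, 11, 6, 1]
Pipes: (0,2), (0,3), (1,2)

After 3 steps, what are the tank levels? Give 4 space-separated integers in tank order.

Step 1: flows [0=2,0->3,1->2] -> levels [5 10 7 2]
Step 2: flows [2->0,0->3,1->2] -> levels [5 9 7 3]
Step 3: flows [2->0,0->3,1->2] -> levels [5 8 7 4]

Answer: 5 8 7 4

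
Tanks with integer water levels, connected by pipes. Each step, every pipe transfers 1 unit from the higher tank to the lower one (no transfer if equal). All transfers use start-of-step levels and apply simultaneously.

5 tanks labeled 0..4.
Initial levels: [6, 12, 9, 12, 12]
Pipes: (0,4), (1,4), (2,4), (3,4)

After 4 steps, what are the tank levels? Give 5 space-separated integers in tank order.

Step 1: flows [4->0,1=4,4->2,3=4] -> levels [7 12 10 12 10]
Step 2: flows [4->0,1->4,2=4,3->4] -> levels [8 11 10 11 11]
Step 3: flows [4->0,1=4,4->2,3=4] -> levels [9 11 11 11 9]
Step 4: flows [0=4,1->4,2->4,3->4] -> levels [9 10 10 10 12]

Answer: 9 10 10 10 12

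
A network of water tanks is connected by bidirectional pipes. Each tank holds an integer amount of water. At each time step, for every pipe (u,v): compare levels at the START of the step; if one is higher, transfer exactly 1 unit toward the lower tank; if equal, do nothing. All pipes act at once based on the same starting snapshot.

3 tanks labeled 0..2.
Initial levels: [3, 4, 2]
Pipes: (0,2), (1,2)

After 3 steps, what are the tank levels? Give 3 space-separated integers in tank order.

Answer: 2 3 4

Derivation:
Step 1: flows [0->2,1->2] -> levels [2 3 4]
Step 2: flows [2->0,2->1] -> levels [3 4 2]
  -> period-2 cycle: step 2 state = step 0 state
  -> state at step 3: (3-0) mod 2 = 1, same as step 1 -> [2 3 4]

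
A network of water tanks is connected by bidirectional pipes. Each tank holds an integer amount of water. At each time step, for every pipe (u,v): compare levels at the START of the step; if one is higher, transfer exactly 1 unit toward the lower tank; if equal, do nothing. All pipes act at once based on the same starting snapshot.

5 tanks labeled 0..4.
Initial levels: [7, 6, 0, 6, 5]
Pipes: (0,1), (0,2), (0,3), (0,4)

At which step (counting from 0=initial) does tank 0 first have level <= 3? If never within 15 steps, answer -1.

Step 1: flows [0->1,0->2,0->3,0->4] -> levels [3 7 1 7 6]
Tank 0 first reaches <=3 at step 1

Answer: 1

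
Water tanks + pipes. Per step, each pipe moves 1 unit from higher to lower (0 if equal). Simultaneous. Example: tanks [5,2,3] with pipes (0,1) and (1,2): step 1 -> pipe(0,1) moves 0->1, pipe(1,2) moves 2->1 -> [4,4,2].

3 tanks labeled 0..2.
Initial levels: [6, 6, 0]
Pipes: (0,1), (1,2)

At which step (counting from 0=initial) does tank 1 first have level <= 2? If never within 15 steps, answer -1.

Step 1: flows [0=1,1->2] -> levels [6 5 1]
Step 2: flows [0->1,1->2] -> levels [5 5 2]
Step 3: flows [0=1,1->2] -> levels [5 4 3]
Step 4: flows [0->1,1->2] -> levels [4 4 4]
Step 5: flows [0=1,1=2] -> levels [4 4 4]
  -> stable; tank 1 stays at 4 > 2
Tank 1 never reaches <=2 within 15 steps

Answer: -1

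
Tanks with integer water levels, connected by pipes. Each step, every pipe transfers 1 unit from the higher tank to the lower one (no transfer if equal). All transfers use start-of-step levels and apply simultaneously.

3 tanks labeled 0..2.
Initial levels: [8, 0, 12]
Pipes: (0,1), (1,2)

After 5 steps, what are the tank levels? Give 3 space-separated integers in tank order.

Step 1: flows [0->1,2->1] -> levels [7 2 11]
Step 2: flows [0->1,2->1] -> levels [6 4 10]
Step 3: flows [0->1,2->1] -> levels [5 6 9]
Step 4: flows [1->0,2->1] -> levels [6 6 8]
Step 5: flows [0=1,2->1] -> levels [6 7 7]

Answer: 6 7 7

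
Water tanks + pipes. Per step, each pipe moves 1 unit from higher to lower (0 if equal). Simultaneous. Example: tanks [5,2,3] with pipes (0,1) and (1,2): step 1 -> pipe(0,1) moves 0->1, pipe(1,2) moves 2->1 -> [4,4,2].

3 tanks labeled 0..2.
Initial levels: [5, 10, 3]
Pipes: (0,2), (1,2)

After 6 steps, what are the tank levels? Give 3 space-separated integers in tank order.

Answer: 6 6 6

Derivation:
Step 1: flows [0->2,1->2] -> levels [4 9 5]
Step 2: flows [2->0,1->2] -> levels [5 8 5]
Step 3: flows [0=2,1->2] -> levels [5 7 6]
Step 4: flows [2->0,1->2] -> levels [6 6 6]
Step 5: flows [0=2,1=2] -> levels [6 6 6]
  -> stable; steps 6..6 unchanged -> [6 6 6]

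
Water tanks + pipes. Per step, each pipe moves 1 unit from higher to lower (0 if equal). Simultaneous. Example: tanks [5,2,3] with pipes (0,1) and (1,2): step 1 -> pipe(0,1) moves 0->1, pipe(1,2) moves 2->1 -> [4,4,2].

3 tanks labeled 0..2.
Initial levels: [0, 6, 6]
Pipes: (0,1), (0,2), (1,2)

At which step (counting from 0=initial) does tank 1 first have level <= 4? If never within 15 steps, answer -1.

Answer: 2

Derivation:
Step 1: flows [1->0,2->0,1=2] -> levels [2 5 5]
Step 2: flows [1->0,2->0,1=2] -> levels [4 4 4]
Tank 1 first reaches <=4 at step 2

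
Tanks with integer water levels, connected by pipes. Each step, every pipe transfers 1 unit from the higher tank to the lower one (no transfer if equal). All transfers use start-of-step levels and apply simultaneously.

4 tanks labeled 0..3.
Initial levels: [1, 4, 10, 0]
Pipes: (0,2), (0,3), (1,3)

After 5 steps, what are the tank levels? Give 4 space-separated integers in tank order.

Step 1: flows [2->0,0->3,1->3] -> levels [1 3 9 2]
Step 2: flows [2->0,3->0,1->3] -> levels [3 2 8 2]
Step 3: flows [2->0,0->3,1=3] -> levels [3 2 7 3]
Step 4: flows [2->0,0=3,3->1] -> levels [4 3 6 2]
Step 5: flows [2->0,0->3,1->3] -> levels [4 2 5 4]

Answer: 4 2 5 4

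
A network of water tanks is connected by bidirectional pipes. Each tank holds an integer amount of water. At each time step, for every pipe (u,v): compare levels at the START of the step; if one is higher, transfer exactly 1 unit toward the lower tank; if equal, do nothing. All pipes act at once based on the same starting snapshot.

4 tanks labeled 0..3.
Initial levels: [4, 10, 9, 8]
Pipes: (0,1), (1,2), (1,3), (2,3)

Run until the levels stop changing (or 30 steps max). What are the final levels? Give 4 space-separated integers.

Answer: 8 6 9 8

Derivation:
Step 1: flows [1->0,1->2,1->3,2->3] -> levels [5 7 9 10]
Step 2: flows [1->0,2->1,3->1,3->2] -> levels [6 8 9 8]
Step 3: flows [1->0,2->1,1=3,2->3] -> levels [7 8 7 9]
Step 4: flows [1->0,1->2,3->1,3->2] -> levels [8 7 9 7]
Step 5: flows [0->1,2->1,1=3,2->3] -> levels [7 9 7 8]
Step 6: flows [1->0,1->2,1->3,3->2] -> levels [8 6 9 8]
Step 7: flows [0->1,2->1,3->1,2->3] -> levels [7 9 7 8]
  -> period-2 cycle: step 7 state = step 5 state; never stabilizes
  -> state at step 30: (30-5) mod 2 = 1, same as step 6 -> [8 6 9 8]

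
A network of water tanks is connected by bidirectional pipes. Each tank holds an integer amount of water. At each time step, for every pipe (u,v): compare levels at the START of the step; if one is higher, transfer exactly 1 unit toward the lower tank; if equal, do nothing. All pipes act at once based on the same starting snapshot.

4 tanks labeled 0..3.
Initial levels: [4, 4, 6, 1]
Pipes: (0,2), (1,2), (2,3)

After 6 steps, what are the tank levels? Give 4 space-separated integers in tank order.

Answer: 3 3 6 3

Derivation:
Step 1: flows [2->0,2->1,2->3] -> levels [5 5 3 2]
Step 2: flows [0->2,1->2,2->3] -> levels [4 4 4 3]
Step 3: flows [0=2,1=2,2->3] -> levels [4 4 3 4]
Step 4: flows [0->2,1->2,3->2] -> levels [3 3 6 3]
Step 5: flows [2->0,2->1,2->3] -> levels [4 4 3 4]
  -> period-2 cycle: step 5 state = step 3 state
  -> state at step 6: (6-3) mod 2 = 1, same as step 4 -> [3 3 6 3]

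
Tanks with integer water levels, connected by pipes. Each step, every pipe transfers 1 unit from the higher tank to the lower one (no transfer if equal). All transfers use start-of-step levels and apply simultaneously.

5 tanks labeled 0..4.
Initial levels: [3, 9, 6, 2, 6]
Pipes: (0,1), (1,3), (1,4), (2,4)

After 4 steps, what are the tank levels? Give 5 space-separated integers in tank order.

Answer: 4 7 6 4 5

Derivation:
Step 1: flows [1->0,1->3,1->4,2=4] -> levels [4 6 6 3 7]
Step 2: flows [1->0,1->3,4->1,4->2] -> levels [5 5 7 4 5]
Step 3: flows [0=1,1->3,1=4,2->4] -> levels [5 4 6 5 6]
Step 4: flows [0->1,3->1,4->1,2=4] -> levels [4 7 6 4 5]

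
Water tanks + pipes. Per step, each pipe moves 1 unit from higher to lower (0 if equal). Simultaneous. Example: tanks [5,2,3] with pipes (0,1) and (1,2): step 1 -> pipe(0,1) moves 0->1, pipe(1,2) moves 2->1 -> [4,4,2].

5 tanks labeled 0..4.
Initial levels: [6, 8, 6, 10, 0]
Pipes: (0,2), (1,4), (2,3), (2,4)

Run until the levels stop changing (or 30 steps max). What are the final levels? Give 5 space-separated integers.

Answer: 6 6 7 6 5

Derivation:
Step 1: flows [0=2,1->4,3->2,2->4] -> levels [6 7 6 9 2]
Step 2: flows [0=2,1->4,3->2,2->4] -> levels [6 6 6 8 4]
Step 3: flows [0=2,1->4,3->2,2->4] -> levels [6 5 6 7 6]
Step 4: flows [0=2,4->1,3->2,2=4] -> levels [6 6 7 6 5]
Step 5: flows [2->0,1->4,2->3,2->4] -> levels [7 5 4 7 7]
Step 6: flows [0->2,4->1,3->2,4->2] -> levels [6 6 7 6 5]
  -> period-2 cycle: step 6 state = step 4 state; never stabilizes
  -> state at step 30: (30-4) mod 2 = 0, same as step 4 -> [6 6 7 6 5]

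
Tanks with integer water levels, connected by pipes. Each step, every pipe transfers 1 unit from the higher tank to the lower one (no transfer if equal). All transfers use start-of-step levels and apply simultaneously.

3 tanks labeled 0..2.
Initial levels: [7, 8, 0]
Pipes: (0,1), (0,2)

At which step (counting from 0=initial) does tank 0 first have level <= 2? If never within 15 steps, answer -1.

Step 1: flows [1->0,0->2] -> levels [7 7 1]
Step 2: flows [0=1,0->2] -> levels [6 7 2]
Step 3: flows [1->0,0->2] -> levels [6 6 3]
Step 4: flows [0=1,0->2] -> levels [5 6 4]
Step 5: flows [1->0,0->2] -> levels [5 5 5]
Step 6: flows [0=1,0=2] -> levels [5 5 5]
  -> stable; tank 0 stays at 5 > 2
Tank 0 never reaches <=2 within 15 steps

Answer: -1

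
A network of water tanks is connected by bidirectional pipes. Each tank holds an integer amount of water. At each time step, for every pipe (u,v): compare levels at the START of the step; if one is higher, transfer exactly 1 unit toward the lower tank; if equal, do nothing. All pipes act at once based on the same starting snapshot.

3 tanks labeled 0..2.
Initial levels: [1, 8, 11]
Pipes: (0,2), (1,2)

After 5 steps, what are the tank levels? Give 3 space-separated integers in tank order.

Answer: 6 7 7

Derivation:
Step 1: flows [2->0,2->1] -> levels [2 9 9]
Step 2: flows [2->0,1=2] -> levels [3 9 8]
Step 3: flows [2->0,1->2] -> levels [4 8 8]
Step 4: flows [2->0,1=2] -> levels [5 8 7]
Step 5: flows [2->0,1->2] -> levels [6 7 7]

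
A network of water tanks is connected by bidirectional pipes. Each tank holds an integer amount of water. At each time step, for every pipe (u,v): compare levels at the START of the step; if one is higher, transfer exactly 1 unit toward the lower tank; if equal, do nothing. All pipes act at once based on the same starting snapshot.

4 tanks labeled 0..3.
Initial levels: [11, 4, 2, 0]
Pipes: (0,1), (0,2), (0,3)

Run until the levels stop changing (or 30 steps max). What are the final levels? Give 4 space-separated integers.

Answer: 5 4 4 4

Derivation:
Step 1: flows [0->1,0->2,0->3] -> levels [8 5 3 1]
Step 2: flows [0->1,0->2,0->3] -> levels [5 6 4 2]
Step 3: flows [1->0,0->2,0->3] -> levels [4 5 5 3]
Step 4: flows [1->0,2->0,0->3] -> levels [5 4 4 4]
Step 5: flows [0->1,0->2,0->3] -> levels [2 5 5 5]
Step 6: flows [1->0,2->0,3->0] -> levels [5 4 4 4]
  -> period-2 cycle: step 6 state = step 4 state; never stabilizes
  -> state at step 30: (30-4) mod 2 = 0, same as step 4 -> [5 4 4 4]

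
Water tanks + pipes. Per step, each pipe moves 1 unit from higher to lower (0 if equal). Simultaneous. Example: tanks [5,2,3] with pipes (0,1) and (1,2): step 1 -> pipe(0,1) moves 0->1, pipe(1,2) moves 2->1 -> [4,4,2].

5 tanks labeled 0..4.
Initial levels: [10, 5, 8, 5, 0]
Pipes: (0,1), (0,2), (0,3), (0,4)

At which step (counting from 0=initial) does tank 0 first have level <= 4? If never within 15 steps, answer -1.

Answer: 7

Derivation:
Step 1: flows [0->1,0->2,0->3,0->4] -> levels [6 6 9 6 1]
Step 2: flows [0=1,2->0,0=3,0->4] -> levels [6 6 8 6 2]
Step 3: flows [0=1,2->0,0=3,0->4] -> levels [6 6 7 6 3]
Step 4: flows [0=1,2->0,0=3,0->4] -> levels [6 6 6 6 4]
Step 5: flows [0=1,0=2,0=3,0->4] -> levels [5 6 6 6 5]
Step 6: flows [1->0,2->0,3->0,0=4] -> levels [8 5 5 5 5]
Step 7: flows [0->1,0->2,0->3,0->4] -> levels [4 6 6 6 6]
Tank 0 first reaches <=4 at step 7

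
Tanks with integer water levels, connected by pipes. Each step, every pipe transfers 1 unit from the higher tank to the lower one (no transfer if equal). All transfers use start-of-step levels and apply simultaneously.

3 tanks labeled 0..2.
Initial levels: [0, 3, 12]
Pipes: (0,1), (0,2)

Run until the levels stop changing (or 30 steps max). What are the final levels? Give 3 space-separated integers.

Step 1: flows [1->0,2->0] -> levels [2 2 11]
Step 2: flows [0=1,2->0] -> levels [3 2 10]
Step 3: flows [0->1,2->0] -> levels [3 3 9]
Step 4: flows [0=1,2->0] -> levels [4 3 8]
Step 5: flows [0->1,2->0] -> levels [4 4 7]
Step 6: flows [0=1,2->0] -> levels [5 4 6]
Step 7: flows [0->1,2->0] -> levels [5 5 5]
Step 8: flows [0=1,0=2] -> levels [5 5 5]
  -> stable (no change)

Answer: 5 5 5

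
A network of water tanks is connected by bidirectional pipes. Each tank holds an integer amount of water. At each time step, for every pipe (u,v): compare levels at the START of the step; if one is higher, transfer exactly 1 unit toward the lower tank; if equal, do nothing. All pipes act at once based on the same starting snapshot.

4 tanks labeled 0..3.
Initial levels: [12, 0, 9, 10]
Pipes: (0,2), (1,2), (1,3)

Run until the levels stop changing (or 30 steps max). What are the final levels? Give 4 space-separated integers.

Answer: 9 8 7 7

Derivation:
Step 1: flows [0->2,2->1,3->1] -> levels [11 2 9 9]
Step 2: flows [0->2,2->1,3->1] -> levels [10 4 9 8]
Step 3: flows [0->2,2->1,3->1] -> levels [9 6 9 7]
Step 4: flows [0=2,2->1,3->1] -> levels [9 8 8 6]
Step 5: flows [0->2,1=2,1->3] -> levels [8 7 9 7]
Step 6: flows [2->0,2->1,1=3] -> levels [9 8 7 7]
Step 7: flows [0->2,1->2,1->3] -> levels [8 6 9 8]
Step 8: flows [2->0,2->1,3->1] -> levels [9 8 7 7]
  -> period-2 cycle: step 8 state = step 6 state; never stabilizes
  -> state at step 30: (30-6) mod 2 = 0, same as step 6 -> [9 8 7 7]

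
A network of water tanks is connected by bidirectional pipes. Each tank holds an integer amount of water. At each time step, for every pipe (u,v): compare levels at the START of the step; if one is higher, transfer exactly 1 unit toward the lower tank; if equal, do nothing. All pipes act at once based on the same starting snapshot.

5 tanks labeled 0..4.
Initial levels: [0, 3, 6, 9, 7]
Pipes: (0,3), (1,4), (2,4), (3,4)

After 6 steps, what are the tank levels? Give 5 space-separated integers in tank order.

Answer: 4 5 6 3 7

Derivation:
Step 1: flows [3->0,4->1,4->2,3->4] -> levels [1 4 7 7 6]
Step 2: flows [3->0,4->1,2->4,3->4] -> levels [2 5 6 5 7]
Step 3: flows [3->0,4->1,4->2,4->3] -> levels [3 6 7 5 4]
Step 4: flows [3->0,1->4,2->4,3->4] -> levels [4 5 6 3 7]
Step 5: flows [0->3,4->1,4->2,4->3] -> levels [3 6 7 5 4]
  -> period-2 cycle: step 5 state = step 3 state
  -> state at step 6: (6-3) mod 2 = 1, same as step 4 -> [4 5 6 3 7]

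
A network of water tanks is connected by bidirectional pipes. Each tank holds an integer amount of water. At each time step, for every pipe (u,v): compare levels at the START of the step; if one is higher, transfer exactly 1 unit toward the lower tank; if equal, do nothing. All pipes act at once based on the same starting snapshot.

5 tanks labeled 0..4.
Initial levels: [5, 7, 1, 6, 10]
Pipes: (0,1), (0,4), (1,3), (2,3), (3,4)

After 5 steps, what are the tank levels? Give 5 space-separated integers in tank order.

Step 1: flows [1->0,4->0,1->3,3->2,4->3] -> levels [7 5 2 7 8]
Step 2: flows [0->1,4->0,3->1,3->2,4->3] -> levels [7 7 3 6 6]
Step 3: flows [0=1,0->4,1->3,3->2,3=4] -> levels [6 6 4 6 7]
Step 4: flows [0=1,4->0,1=3,3->2,4->3] -> levels [7 6 5 6 5]
Step 5: flows [0->1,0->4,1=3,3->2,3->4] -> levels [5 7 6 4 7]

Answer: 5 7 6 4 7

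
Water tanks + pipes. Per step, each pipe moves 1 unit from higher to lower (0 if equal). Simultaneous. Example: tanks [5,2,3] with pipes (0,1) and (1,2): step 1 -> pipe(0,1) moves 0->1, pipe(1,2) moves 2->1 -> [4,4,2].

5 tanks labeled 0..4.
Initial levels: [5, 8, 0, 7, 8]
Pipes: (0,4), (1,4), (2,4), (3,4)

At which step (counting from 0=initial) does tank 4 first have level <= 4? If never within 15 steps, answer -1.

Step 1: flows [4->0,1=4,4->2,4->3] -> levels [6 8 1 8 5]
Step 2: flows [0->4,1->4,4->2,3->4] -> levels [5 7 2 7 7]
Step 3: flows [4->0,1=4,4->2,3=4] -> levels [6 7 3 7 5]
Step 4: flows [0->4,1->4,4->2,3->4] -> levels [5 6 4 6 7]
Step 5: flows [4->0,4->1,4->2,4->3] -> levels [6 7 5 7 3]
Tank 4 first reaches <=4 at step 5

Answer: 5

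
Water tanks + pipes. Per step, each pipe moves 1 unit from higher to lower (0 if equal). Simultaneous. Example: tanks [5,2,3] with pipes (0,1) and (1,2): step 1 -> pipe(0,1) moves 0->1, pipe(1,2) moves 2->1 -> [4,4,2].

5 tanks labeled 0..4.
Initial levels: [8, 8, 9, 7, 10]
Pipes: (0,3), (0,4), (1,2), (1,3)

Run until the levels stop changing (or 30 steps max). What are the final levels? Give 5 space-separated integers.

Step 1: flows [0->3,4->0,2->1,1->3] -> levels [8 8 8 9 9]
Step 2: flows [3->0,4->0,1=2,3->1] -> levels [10 9 8 7 8]
Step 3: flows [0->3,0->4,1->2,1->3] -> levels [8 7 9 9 9]
Step 4: flows [3->0,4->0,2->1,3->1] -> levels [10 9 8 7 8]
  -> period-2 cycle: step 4 state = step 2 state; never stabilizes
  -> state at step 30: (30-2) mod 2 = 0, same as step 2 -> [10 9 8 7 8]

Answer: 10 9 8 7 8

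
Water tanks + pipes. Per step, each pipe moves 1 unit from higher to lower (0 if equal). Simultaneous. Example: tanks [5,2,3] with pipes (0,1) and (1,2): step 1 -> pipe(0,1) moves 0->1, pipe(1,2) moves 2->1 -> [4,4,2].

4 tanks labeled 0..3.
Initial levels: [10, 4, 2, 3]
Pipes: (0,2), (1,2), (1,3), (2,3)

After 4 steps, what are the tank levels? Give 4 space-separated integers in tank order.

Answer: 6 5 5 3

Derivation:
Step 1: flows [0->2,1->2,1->3,3->2] -> levels [9 2 5 3]
Step 2: flows [0->2,2->1,3->1,2->3] -> levels [8 4 4 3]
Step 3: flows [0->2,1=2,1->3,2->3] -> levels [7 3 4 5]
Step 4: flows [0->2,2->1,3->1,3->2] -> levels [6 5 5 3]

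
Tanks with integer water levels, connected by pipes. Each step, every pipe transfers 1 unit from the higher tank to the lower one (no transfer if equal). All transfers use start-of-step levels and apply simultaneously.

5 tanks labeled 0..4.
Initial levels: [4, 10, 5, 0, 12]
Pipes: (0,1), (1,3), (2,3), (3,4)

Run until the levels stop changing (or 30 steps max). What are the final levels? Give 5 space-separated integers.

Answer: 7 5 6 7 6

Derivation:
Step 1: flows [1->0,1->3,2->3,4->3] -> levels [5 8 4 3 11]
Step 2: flows [1->0,1->3,2->3,4->3] -> levels [6 6 3 6 10]
Step 3: flows [0=1,1=3,3->2,4->3] -> levels [6 6 4 6 9]
Step 4: flows [0=1,1=3,3->2,4->3] -> levels [6 6 5 6 8]
Step 5: flows [0=1,1=3,3->2,4->3] -> levels [6 6 6 6 7]
Step 6: flows [0=1,1=3,2=3,4->3] -> levels [6 6 6 7 6]
Step 7: flows [0=1,3->1,3->2,3->4] -> levels [6 7 7 4 7]
Step 8: flows [1->0,1->3,2->3,4->3] -> levels [7 5 6 7 6]
Step 9: flows [0->1,3->1,3->2,3->4] -> levels [6 7 7 4 7]
  -> period-2 cycle: step 9 state = step 7 state; never stabilizes
  -> state at step 30: (30-7) mod 2 = 1, same as step 8 -> [7 5 6 7 6]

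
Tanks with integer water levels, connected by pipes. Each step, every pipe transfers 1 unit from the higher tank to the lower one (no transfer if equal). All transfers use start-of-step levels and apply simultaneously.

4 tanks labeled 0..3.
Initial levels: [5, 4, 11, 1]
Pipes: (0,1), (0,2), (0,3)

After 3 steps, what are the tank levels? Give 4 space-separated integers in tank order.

Answer: 4 5 8 4

Derivation:
Step 1: flows [0->1,2->0,0->3] -> levels [4 5 10 2]
Step 2: flows [1->0,2->0,0->3] -> levels [5 4 9 3]
Step 3: flows [0->1,2->0,0->3] -> levels [4 5 8 4]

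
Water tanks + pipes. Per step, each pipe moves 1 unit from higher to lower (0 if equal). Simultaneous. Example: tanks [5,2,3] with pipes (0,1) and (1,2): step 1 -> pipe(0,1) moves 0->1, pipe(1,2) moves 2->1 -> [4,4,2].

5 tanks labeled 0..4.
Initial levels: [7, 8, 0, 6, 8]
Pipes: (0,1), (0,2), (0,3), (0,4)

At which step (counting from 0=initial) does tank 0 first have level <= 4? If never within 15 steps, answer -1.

Step 1: flows [1->0,0->2,0->3,4->0] -> levels [7 7 1 7 7]
Step 2: flows [0=1,0->2,0=3,0=4] -> levels [6 7 2 7 7]
Step 3: flows [1->0,0->2,3->0,4->0] -> levels [8 6 3 6 6]
Step 4: flows [0->1,0->2,0->3,0->4] -> levels [4 7 4 7 7]
Tank 0 first reaches <=4 at step 4

Answer: 4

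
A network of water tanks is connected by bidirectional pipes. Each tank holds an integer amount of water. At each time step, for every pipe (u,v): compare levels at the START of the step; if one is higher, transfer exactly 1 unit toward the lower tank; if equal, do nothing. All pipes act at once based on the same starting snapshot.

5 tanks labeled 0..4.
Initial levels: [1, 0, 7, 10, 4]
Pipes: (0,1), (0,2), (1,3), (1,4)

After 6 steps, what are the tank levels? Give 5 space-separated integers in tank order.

Answer: 5 3 4 5 5

Derivation:
Step 1: flows [0->1,2->0,3->1,4->1] -> levels [1 3 6 9 3]
Step 2: flows [1->0,2->0,3->1,1=4] -> levels [3 3 5 8 3]
Step 3: flows [0=1,2->0,3->1,1=4] -> levels [4 4 4 7 3]
Step 4: flows [0=1,0=2,3->1,1->4] -> levels [4 4 4 6 4]
Step 5: flows [0=1,0=2,3->1,1=4] -> levels [4 5 4 5 4]
Step 6: flows [1->0,0=2,1=3,1->4] -> levels [5 3 4 5 5]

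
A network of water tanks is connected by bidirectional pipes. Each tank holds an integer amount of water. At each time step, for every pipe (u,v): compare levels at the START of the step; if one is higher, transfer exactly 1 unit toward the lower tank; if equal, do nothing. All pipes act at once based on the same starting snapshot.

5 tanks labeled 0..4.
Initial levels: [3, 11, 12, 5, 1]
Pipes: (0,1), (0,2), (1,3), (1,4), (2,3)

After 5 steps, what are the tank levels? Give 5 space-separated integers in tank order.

Step 1: flows [1->0,2->0,1->3,1->4,2->3] -> levels [5 8 10 7 2]
Step 2: flows [1->0,2->0,1->3,1->4,2->3] -> levels [7 5 8 9 3]
Step 3: flows [0->1,2->0,3->1,1->4,3->2] -> levels [7 6 8 7 4]
Step 4: flows [0->1,2->0,3->1,1->4,2->3] -> levels [7 7 6 7 5]
Step 5: flows [0=1,0->2,1=3,1->4,3->2] -> levels [6 6 8 6 6]

Answer: 6 6 8 6 6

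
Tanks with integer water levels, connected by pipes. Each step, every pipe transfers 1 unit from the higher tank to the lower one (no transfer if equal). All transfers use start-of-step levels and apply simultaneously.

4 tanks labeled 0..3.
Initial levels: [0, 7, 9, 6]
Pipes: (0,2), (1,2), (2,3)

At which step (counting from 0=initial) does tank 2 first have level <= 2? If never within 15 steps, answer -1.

Answer: -1

Derivation:
Step 1: flows [2->0,2->1,2->3] -> levels [1 8 6 7]
Step 2: flows [2->0,1->2,3->2] -> levels [2 7 7 6]
Step 3: flows [2->0,1=2,2->3] -> levels [3 7 5 7]
Step 4: flows [2->0,1->2,3->2] -> levels [4 6 6 6]
Step 5: flows [2->0,1=2,2=3] -> levels [5 6 5 6]
Step 6: flows [0=2,1->2,3->2] -> levels [5 5 7 5]
Step 7: flows [2->0,2->1,2->3] -> levels [6 6 4 6]
Step 8: flows [0->2,1->2,3->2] -> levels [5 5 7 5]
  -> period-2 cycle (repeats step 6); tank 2 never drops to <=2
Tank 2 never reaches <=2 within 15 steps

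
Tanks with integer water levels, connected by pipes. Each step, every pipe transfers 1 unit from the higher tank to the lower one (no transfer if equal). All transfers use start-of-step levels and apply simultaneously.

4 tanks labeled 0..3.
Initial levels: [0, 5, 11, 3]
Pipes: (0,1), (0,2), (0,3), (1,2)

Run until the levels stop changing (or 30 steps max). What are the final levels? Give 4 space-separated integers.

Step 1: flows [1->0,2->0,3->0,2->1] -> levels [3 5 9 2]
Step 2: flows [1->0,2->0,0->3,2->1] -> levels [4 5 7 3]
Step 3: flows [1->0,2->0,0->3,2->1] -> levels [5 5 5 4]
Step 4: flows [0=1,0=2,0->3,1=2] -> levels [4 5 5 5]
Step 5: flows [1->0,2->0,3->0,1=2] -> levels [7 4 4 4]
Step 6: flows [0->1,0->2,0->3,1=2] -> levels [4 5 5 5]
  -> period-2 cycle: step 6 state = step 4 state; never stabilizes
  -> state at step 30: (30-4) mod 2 = 0, same as step 4 -> [4 5 5 5]

Answer: 4 5 5 5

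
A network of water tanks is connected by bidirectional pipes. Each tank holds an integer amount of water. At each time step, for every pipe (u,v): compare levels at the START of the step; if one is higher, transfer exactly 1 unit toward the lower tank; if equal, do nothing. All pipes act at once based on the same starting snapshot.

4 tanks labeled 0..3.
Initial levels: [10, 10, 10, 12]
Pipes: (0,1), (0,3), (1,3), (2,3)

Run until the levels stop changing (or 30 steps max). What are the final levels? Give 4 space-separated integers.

Step 1: flows [0=1,3->0,3->1,3->2] -> levels [11 11 11 9]
Step 2: flows [0=1,0->3,1->3,2->3] -> levels [10 10 10 12]
  -> period-2 cycle: step 2 state = step 0 state; never stabilizes
  -> state at step 30: (30-0) mod 2 = 0, same as step 0 -> [10 10 10 12]

Answer: 10 10 10 12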